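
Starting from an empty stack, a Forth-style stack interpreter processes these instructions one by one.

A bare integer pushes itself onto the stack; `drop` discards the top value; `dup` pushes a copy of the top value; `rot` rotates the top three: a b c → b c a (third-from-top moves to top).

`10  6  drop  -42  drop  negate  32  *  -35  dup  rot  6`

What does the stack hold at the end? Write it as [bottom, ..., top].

10     : [10]
6      : [10, 6]
drop   : [10]
-42    : [10, -42]
drop   : [10]
negate : [-10]
32     : [-10, 32]
*      : [-320]
-35    : [-320, -35]
dup    : [-320, -35, -35]
rot    : [-35, -35, -320]
6      : [-35, -35, -320, 6]

[-35, -35, -320, 6]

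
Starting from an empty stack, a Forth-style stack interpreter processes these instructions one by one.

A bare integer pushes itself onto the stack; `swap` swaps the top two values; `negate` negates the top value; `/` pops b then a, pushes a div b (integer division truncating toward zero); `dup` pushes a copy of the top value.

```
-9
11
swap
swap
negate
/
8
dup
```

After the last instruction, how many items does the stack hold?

3

-9     : [-9]
11     : [-9, 11]
swap   : [11, -9]
swap   : [-9, 11]
negate : [-9, -11]
/      : [0]
8      : [0, 8]
dup    : [0, 8, 8]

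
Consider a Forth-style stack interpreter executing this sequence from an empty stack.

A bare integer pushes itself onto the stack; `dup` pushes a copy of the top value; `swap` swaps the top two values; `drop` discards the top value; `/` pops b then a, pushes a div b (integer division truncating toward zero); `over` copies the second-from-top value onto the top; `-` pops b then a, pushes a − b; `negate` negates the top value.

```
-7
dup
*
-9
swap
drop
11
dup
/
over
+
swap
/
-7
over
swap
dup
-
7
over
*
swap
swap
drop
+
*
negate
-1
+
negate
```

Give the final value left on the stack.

-7     : -7
dup    : -7 -7
*      : 49
-9     : 49 -9
swap   : -9 49
drop   : -9
11     : -9 11
dup    : -9 11 11
/      : -9 1
over   : -9 1 -9
+      : -9 -8
swap   : -8 -9
/      : 0
-7     : 0 -7
over   : 0 -7 0
swap   : 0 0 -7
dup    : 0 0 -7 -7
-      : 0 0 0
7      : 0 0 0 7
over   : 0 0 0 7 0
*      : 0 0 0 0
swap   : 0 0 0 0
swap   : 0 0 0 0
drop   : 0 0 0
+      : 0 0
*      : 0
negate : 0
-1     : 0 -1
+      : -1
negate : 1

1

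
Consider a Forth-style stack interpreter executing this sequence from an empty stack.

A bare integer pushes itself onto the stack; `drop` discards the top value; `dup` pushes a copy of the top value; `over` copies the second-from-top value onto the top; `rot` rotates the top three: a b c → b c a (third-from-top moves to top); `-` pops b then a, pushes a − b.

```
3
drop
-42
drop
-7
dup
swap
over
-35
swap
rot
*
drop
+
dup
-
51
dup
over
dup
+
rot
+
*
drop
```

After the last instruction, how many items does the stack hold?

3    : [3]
drop : []
-42  : [-42]
drop : []
-7   : [-7]
dup  : [-7, -7]
swap : [-7, -7]
over : [-7, -7, -7]
-35  : [-7, -7, -7, -35]
swap : [-7, -7, -35, -7]
rot  : [-7, -35, -7, -7]
*    : [-7, -35, 49]
drop : [-7, -35]
+    : [-42]
dup  : [-42, -42]
-    : [0]
51   : [0, 51]
dup  : [0, 51, 51]
over : [0, 51, 51, 51]
dup  : [0, 51, 51, 51, 51]
+    : [0, 51, 51, 102]
rot  : [0, 51, 102, 51]
+    : [0, 51, 153]
*    : [0, 7803]
drop : [0]

1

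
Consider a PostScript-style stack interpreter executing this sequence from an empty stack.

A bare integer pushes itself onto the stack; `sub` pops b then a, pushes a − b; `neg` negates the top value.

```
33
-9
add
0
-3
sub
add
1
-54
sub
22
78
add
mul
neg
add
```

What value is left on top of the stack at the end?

33  → [33]
-9  → [33, -9]
add → [24]
0   → [24, 0]
-3  → [24, 0, -3]
sub → [24, 3]
add → [27]
1   → [27, 1]
-54 → [27, 1, -54]
sub → [27, 55]
22  → [27, 55, 22]
78  → [27, 55, 22, 78]
add → [27, 55, 100]
mul → [27, 5500]
neg → [27, -5500]
add → [-5473]

-5473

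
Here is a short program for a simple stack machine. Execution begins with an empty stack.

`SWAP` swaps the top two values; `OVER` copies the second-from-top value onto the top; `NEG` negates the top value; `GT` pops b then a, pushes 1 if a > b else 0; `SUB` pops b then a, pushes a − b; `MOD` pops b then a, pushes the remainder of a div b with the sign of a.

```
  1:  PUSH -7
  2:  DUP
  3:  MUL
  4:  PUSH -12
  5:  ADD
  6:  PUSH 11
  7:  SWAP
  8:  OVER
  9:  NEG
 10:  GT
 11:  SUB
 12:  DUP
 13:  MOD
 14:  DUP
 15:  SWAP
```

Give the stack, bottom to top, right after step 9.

[11, 37, -11]

PUSH -7  : -7
DUP      : -7 -7
MUL      : 49
PUSH -12 : 49 -12
ADD      : 37
PUSH 11  : 37 11
SWAP     : 11 37
OVER     : 11 37 11
NEG      : 11 37 -11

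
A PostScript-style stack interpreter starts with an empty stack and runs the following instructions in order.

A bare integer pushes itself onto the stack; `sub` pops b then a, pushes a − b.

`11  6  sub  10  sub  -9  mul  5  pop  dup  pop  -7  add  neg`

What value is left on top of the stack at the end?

-38

11  -> 11
6   -> 11 6
sub -> 5
10  -> 5 10
sub -> -5
-9  -> -5 -9
mul -> 45
5   -> 45 5
pop -> 45
dup -> 45 45
pop -> 45
-7  -> 45 -7
add -> 38
neg -> -38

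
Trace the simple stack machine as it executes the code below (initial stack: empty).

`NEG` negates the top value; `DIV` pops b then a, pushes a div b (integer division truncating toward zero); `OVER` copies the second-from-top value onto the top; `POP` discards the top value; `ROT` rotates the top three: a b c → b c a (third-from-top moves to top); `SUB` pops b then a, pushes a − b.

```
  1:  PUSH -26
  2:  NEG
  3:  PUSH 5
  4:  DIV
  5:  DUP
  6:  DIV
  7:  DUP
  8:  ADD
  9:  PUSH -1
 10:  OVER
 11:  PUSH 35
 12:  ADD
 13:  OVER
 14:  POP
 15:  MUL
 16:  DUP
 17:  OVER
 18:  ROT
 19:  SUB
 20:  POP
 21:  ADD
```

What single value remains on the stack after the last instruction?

PUSH -26 -> [-26]
NEG      -> [26]
PUSH 5   -> [26, 5]
DIV      -> [5]
DUP      -> [5, 5]
DIV      -> [1]
DUP      -> [1, 1]
ADD      -> [2]
PUSH -1  -> [2, -1]
OVER     -> [2, -1, 2]
PUSH 35  -> [2, -1, 2, 35]
ADD      -> [2, -1, 37]
OVER     -> [2, -1, 37, -1]
POP      -> [2, -1, 37]
MUL      -> [2, -37]
DUP      -> [2, -37, -37]
OVER     -> [2, -37, -37, -37]
ROT      -> [2, -37, -37, -37]
SUB      -> [2, -37, 0]
POP      -> [2, -37]
ADD      -> [-35]

-35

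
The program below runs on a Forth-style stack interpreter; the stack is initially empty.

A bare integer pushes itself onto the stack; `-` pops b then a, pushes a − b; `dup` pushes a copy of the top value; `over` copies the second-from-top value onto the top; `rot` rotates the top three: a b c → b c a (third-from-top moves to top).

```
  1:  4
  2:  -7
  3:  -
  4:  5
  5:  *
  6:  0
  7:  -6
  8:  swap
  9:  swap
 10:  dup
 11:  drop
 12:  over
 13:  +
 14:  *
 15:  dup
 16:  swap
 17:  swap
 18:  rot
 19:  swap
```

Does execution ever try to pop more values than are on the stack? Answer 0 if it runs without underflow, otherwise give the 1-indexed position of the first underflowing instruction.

0

4    -> [4]
-7   -> [4, -7]
-    -> [11]
5    -> [11, 5]
*    -> [55]
0    -> [55, 0]
-6   -> [55, 0, -6]
swap -> [55, -6, 0]
swap -> [55, 0, -6]
dup  -> [55, 0, -6, -6]
drop -> [55, 0, -6]
over -> [55, 0, -6, 0]
+    -> [55, 0, -6]
*    -> [55, 0]
dup  -> [55, 0, 0]
swap -> [55, 0, 0]
swap -> [55, 0, 0]
rot  -> [0, 0, 55]
swap -> [0, 55, 0]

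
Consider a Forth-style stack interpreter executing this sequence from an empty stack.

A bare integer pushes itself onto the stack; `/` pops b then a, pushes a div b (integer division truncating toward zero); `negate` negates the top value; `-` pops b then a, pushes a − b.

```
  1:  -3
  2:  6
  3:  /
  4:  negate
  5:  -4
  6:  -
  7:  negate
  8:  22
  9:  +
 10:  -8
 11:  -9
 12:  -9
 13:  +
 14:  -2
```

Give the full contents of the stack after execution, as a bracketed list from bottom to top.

[18, -8, -18, -2]

-3     -> -3
6      -> -3 6
/      -> 0
negate -> 0
-4     -> 0 -4
-      -> 4
negate -> -4
22     -> -4 22
+      -> 18
-8     -> 18 -8
-9     -> 18 -8 -9
-9     -> 18 -8 -9 -9
+      -> 18 -8 -18
-2     -> 18 -8 -18 -2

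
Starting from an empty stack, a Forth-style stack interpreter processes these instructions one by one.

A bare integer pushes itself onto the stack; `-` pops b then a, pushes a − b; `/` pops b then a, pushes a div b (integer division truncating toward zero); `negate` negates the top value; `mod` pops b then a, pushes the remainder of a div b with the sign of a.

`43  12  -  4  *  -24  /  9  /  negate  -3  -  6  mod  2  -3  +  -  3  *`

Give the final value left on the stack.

12

43     : 43
12     : 43 12
-      : 31
4      : 31 4
*      : 124
-24    : 124 -24
/      : -5
9      : -5 9
/      : 0
negate : 0
-3     : 0 -3
-      : 3
6      : 3 6
mod    : 3
2      : 3 2
-3     : 3 2 -3
+      : 3 -1
-      : 4
3      : 4 3
*      : 12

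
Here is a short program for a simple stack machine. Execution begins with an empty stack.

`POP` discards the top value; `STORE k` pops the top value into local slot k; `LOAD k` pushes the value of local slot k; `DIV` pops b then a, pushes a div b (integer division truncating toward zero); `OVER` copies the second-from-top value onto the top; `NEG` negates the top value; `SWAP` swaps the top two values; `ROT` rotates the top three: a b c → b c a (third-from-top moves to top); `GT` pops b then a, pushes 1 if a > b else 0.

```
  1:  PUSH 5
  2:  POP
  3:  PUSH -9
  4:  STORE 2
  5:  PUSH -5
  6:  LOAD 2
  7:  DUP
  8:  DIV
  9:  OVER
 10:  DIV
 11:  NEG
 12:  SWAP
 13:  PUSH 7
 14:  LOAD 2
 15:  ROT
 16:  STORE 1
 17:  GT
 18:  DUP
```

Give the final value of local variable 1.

-5

PUSH 5   5
POP      (empty)
PUSH -9  -9
STORE 2  (empty)
PUSH -5  -5
LOAD 2   -5 -9
DUP      -5 -9 -9
DIV      -5 1
OVER     -5 1 -5
DIV      -5 0
NEG      -5 0
SWAP     0 -5
PUSH 7   0 -5 7
LOAD 2   0 -5 7 -9
ROT      0 7 -9 -5
STORE 1  0 7 -9
GT       0 1
DUP      0 1 1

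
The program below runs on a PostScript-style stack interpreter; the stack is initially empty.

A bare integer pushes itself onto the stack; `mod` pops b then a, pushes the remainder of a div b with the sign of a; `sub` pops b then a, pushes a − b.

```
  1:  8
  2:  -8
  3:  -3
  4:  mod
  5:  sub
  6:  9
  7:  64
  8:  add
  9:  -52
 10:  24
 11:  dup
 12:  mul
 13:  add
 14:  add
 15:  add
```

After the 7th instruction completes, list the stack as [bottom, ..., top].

[10, 9, 64]

8   -> [8]
-8  -> [8, -8]
-3  -> [8, -8, -3]
mod -> [8, -2]
sub -> [10]
9   -> [10, 9]
64  -> [10, 9, 64]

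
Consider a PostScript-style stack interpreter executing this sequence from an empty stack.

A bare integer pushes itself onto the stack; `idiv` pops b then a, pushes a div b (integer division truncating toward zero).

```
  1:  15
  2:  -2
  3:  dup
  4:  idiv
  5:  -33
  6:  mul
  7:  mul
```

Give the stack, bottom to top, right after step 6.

15   -> [15]
-2   -> [15, -2]
dup  -> [15, -2, -2]
idiv -> [15, 1]
-33  -> [15, 1, -33]
mul  -> [15, -33]

[15, -33]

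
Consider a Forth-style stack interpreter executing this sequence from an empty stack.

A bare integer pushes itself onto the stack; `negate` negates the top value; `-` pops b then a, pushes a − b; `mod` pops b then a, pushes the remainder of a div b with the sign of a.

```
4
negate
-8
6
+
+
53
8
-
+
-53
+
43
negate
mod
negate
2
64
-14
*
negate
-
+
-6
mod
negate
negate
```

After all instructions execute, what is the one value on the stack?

4       4
negate  -4
-8      -4 -8
6       -4 -8 6
+       -4 -2
+       -6
53      -6 53
8       -6 53 8
-       -6 45
+       39
-53     39 -53
+       -14
43      -14 43
negate  -14 -43
mod     -14
negate  14
2       14 2
64      14 2 64
-14     14 2 64 -14
*       14 2 -896
negate  14 2 896
-       14 -894
+       -880
-6      -880 -6
mod     -4
negate  4
negate  -4

-4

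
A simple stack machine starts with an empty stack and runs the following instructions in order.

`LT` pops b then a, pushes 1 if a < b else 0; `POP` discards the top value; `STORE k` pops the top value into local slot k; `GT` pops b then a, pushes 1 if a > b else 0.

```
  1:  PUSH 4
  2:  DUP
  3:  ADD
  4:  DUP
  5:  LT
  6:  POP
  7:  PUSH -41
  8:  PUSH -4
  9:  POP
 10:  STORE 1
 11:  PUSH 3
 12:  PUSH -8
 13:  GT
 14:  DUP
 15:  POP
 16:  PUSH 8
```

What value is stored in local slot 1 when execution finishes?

-41

PUSH 4   → 4
DUP      → 4 4
ADD      → 8
DUP      → 8 8
LT       → 0
POP      → (empty)
PUSH -41 → -41
PUSH -4  → -41 -4
POP      → -41
STORE 1  → (empty)
PUSH 3   → 3
PUSH -8  → 3 -8
GT       → 1
DUP      → 1 1
POP      → 1
PUSH 8   → 1 8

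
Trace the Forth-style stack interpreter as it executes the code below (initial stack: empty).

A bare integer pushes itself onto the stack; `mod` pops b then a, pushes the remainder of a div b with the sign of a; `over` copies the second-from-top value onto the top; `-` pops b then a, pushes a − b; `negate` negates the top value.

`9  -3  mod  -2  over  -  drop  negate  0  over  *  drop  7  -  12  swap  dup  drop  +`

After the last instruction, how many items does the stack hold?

9       9
-3      9 -3
mod     0
-2      0 -2
over    0 -2 0
-       0 -2
drop    0
negate  0
0       0 0
over    0 0 0
*       0 0
drop    0
7       0 7
-       -7
12      -7 12
swap    12 -7
dup     12 -7 -7
drop    12 -7
+       5

1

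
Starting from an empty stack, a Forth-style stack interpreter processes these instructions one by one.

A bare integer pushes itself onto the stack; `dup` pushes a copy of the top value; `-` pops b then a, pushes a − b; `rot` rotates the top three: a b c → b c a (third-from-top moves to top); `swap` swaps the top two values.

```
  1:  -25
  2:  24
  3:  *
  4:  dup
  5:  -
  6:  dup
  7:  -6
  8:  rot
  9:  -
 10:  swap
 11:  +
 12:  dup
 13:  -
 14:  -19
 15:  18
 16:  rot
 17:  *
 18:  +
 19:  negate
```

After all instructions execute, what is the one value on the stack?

19

-25    : [-25]
24     : [-25, 24]
*      : [-600]
dup    : [-600, -600]
-      : [0]
dup    : [0, 0]
-6     : [0, 0, -6]
rot    : [0, -6, 0]
-      : [0, -6]
swap   : [-6, 0]
+      : [-6]
dup    : [-6, -6]
-      : [0]
-19    : [0, -19]
18     : [0, -19, 18]
rot    : [-19, 18, 0]
*      : [-19, 0]
+      : [-19]
negate : [19]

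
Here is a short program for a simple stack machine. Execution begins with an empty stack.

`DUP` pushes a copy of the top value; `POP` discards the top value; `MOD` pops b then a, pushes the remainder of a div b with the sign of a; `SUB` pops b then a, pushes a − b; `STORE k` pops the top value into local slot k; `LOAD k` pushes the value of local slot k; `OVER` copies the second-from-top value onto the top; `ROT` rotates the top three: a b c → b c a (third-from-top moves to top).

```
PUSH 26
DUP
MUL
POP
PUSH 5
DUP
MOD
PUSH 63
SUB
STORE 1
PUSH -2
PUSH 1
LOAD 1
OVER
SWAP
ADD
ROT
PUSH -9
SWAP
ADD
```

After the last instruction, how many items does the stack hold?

PUSH 26 -> [26]
DUP     -> [26, 26]
MUL     -> [676]
POP     -> []
PUSH 5  -> [5]
DUP     -> [5, 5]
MOD     -> [0]
PUSH 63 -> [0, 63]
SUB     -> [-63]
STORE 1 -> []
PUSH -2 -> [-2]
PUSH 1  -> [-2, 1]
LOAD 1  -> [-2, 1, -63]
OVER    -> [-2, 1, -63, 1]
SWAP    -> [-2, 1, 1, -63]
ADD     -> [-2, 1, -62]
ROT     -> [1, -62, -2]
PUSH -9 -> [1, -62, -2, -9]
SWAP    -> [1, -62, -9, -2]
ADD     -> [1, -62, -11]

3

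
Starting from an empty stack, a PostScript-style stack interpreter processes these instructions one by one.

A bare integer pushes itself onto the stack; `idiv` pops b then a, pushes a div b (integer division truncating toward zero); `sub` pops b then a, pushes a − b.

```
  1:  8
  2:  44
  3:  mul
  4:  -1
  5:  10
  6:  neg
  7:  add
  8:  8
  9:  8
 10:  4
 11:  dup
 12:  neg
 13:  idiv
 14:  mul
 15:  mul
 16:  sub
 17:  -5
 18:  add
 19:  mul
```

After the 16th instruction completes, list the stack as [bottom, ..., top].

[352, 53]

8    -> 8
44   -> 8 44
mul  -> 352
-1   -> 352 -1
10   -> 352 -1 10
neg  -> 352 -1 -10
add  -> 352 -11
8    -> 352 -11 8
8    -> 352 -11 8 8
4    -> 352 -11 8 8 4
dup  -> 352 -11 8 8 4 4
neg  -> 352 -11 8 8 4 -4
idiv -> 352 -11 8 8 -1
mul  -> 352 -11 8 -8
mul  -> 352 -11 -64
sub  -> 352 53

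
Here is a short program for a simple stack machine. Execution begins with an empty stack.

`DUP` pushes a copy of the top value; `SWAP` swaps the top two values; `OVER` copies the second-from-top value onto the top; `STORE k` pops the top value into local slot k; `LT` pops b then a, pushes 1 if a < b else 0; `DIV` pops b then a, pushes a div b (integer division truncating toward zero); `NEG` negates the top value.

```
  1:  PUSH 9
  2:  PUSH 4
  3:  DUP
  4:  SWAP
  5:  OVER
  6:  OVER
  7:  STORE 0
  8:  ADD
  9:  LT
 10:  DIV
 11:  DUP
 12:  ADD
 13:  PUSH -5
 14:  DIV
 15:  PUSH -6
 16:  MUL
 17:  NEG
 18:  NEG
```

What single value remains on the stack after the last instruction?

18

PUSH 9  → 9
PUSH 4  → 9 4
DUP     → 9 4 4
SWAP    → 9 4 4
OVER    → 9 4 4 4
OVER    → 9 4 4 4 4
STORE 0 → 9 4 4 4
ADD     → 9 4 8
LT      → 9 1
DIV     → 9
DUP     → 9 9
ADD     → 18
PUSH -5 → 18 -5
DIV     → -3
PUSH -6 → -3 -6
MUL     → 18
NEG     → -18
NEG     → 18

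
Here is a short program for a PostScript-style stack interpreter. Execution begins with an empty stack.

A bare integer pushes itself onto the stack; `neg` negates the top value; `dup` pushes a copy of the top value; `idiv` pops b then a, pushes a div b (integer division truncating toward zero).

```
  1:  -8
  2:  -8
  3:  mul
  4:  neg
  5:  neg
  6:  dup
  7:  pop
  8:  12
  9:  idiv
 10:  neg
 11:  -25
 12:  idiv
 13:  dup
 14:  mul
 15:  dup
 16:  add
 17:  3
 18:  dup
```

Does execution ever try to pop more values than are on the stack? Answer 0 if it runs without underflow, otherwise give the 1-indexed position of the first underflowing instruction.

-8   : -8
-8   : -8 -8
mul  : 64
neg  : -64
neg  : 64
dup  : 64 64
pop  : 64
12   : 64 12
idiv : 5
neg  : -5
-25  : -5 -25
idiv : 0
dup  : 0 0
mul  : 0
dup  : 0 0
add  : 0
3    : 0 3
dup  : 0 3 3

0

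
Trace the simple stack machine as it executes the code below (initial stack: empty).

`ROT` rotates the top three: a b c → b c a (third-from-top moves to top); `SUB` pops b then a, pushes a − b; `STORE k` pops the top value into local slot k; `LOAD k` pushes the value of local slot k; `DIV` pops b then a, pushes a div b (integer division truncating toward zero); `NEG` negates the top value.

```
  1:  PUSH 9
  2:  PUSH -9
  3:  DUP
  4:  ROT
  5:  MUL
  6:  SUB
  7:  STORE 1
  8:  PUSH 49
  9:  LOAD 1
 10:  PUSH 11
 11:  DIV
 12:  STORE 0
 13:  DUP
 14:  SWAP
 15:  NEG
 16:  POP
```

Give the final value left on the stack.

49

PUSH 9  → 9
PUSH -9 → 9 -9
DUP     → 9 -9 -9
ROT     → -9 -9 9
MUL     → -9 -81
SUB     → 72
STORE 1 → (empty)
PUSH 49 → 49
LOAD 1  → 49 72
PUSH 11 → 49 72 11
DIV     → 49 6
STORE 0 → 49
DUP     → 49 49
SWAP    → 49 49
NEG     → 49 -49
POP     → 49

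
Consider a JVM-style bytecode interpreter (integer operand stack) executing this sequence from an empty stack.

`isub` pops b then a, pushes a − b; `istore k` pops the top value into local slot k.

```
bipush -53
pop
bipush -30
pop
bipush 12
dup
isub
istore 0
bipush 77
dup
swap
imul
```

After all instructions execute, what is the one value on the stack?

5929

bipush -53 -> -53
pop        -> (empty)
bipush -30 -> -30
pop        -> (empty)
bipush 12  -> 12
dup        -> 12 12
isub       -> 0
istore 0   -> (empty)
bipush 77  -> 77
dup        -> 77 77
swap       -> 77 77
imul       -> 5929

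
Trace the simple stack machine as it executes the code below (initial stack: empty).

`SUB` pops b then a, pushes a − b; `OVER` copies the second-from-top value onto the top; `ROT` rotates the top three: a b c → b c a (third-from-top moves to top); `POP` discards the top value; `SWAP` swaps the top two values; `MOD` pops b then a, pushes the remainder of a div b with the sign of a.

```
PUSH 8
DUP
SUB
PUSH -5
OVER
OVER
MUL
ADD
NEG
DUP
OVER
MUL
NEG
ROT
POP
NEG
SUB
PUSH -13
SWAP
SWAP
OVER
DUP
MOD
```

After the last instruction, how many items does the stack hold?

3

PUSH 8    8
DUP       8 8
SUB       0
PUSH -5   0 -5
OVER      0 -5 0
OVER      0 -5 0 -5
MUL       0 -5 0
ADD       0 -5
NEG       0 5
DUP       0 5 5
OVER      0 5 5 5
MUL       0 5 25
NEG       0 5 -25
ROT       5 -25 0
POP       5 -25
NEG       5 25
SUB       -20
PUSH -13  -20 -13
SWAP      -13 -20
SWAP      -20 -13
OVER      -20 -13 -20
DUP       -20 -13 -20 -20
MOD       -20 -13 0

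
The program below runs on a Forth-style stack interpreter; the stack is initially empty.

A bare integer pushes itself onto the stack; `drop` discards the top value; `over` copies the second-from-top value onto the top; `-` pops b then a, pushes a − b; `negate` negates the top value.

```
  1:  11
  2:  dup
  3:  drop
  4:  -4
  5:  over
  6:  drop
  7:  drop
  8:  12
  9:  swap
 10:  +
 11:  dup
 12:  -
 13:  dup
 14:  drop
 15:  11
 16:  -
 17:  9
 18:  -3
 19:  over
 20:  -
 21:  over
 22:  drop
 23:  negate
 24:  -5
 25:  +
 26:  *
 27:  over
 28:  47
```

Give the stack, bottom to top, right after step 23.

[-11, 9, 12]

11     → 11
dup    → 11 11
drop   → 11
-4     → 11 -4
over   → 11 -4 11
drop   → 11 -4
drop   → 11
12     → 11 12
swap   → 12 11
+      → 23
dup    → 23 23
-      → 0
dup    → 0 0
drop   → 0
11     → 0 11
-      → -11
9      → -11 9
-3     → -11 9 -3
over   → -11 9 -3 9
-      → -11 9 -12
over   → -11 9 -12 9
drop   → -11 9 -12
negate → -11 9 12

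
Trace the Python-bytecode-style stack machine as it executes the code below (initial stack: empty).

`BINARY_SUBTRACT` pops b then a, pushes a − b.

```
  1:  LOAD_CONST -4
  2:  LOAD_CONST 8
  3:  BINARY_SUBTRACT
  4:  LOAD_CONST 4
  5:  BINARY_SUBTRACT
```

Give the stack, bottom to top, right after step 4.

LOAD_CONST -4    -4
LOAD_CONST 8     -4 8
BINARY_SUBTRACT  -12
LOAD_CONST 4     -12 4

[-12, 4]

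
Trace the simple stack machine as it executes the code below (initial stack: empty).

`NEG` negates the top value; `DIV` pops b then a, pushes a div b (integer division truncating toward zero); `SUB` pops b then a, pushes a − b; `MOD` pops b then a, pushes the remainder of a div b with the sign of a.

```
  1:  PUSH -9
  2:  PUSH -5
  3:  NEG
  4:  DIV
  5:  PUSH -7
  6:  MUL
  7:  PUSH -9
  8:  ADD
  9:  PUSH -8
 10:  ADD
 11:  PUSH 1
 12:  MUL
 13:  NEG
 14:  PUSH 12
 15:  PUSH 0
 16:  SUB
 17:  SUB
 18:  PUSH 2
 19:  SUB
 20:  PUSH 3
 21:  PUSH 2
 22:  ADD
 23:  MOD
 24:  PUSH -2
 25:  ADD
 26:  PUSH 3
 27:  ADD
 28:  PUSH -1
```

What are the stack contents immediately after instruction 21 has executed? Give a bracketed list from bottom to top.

[-4, 3, 2]

PUSH -9 → [-9]
PUSH -5 → [-9, -5]
NEG     → [-9, 5]
DIV     → [-1]
PUSH -7 → [-1, -7]
MUL     → [7]
PUSH -9 → [7, -9]
ADD     → [-2]
PUSH -8 → [-2, -8]
ADD     → [-10]
PUSH 1  → [-10, 1]
MUL     → [-10]
NEG     → [10]
PUSH 12 → [10, 12]
PUSH 0  → [10, 12, 0]
SUB     → [10, 12]
SUB     → [-2]
PUSH 2  → [-2, 2]
SUB     → [-4]
PUSH 3  → [-4, 3]
PUSH 2  → [-4, 3, 2]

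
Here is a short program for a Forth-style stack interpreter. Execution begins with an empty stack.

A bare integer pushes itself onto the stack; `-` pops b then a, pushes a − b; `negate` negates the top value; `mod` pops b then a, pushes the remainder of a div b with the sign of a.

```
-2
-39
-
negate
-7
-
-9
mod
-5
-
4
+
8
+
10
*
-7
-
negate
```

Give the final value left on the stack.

-147

-2     -> -2
-39    -> -2 -39
-      -> 37
negate -> -37
-7     -> -37 -7
-      -> -30
-9     -> -30 -9
mod    -> -3
-5     -> -3 -5
-      -> 2
4      -> 2 4
+      -> 6
8      -> 6 8
+      -> 14
10     -> 14 10
*      -> 140
-7     -> 140 -7
-      -> 147
negate -> -147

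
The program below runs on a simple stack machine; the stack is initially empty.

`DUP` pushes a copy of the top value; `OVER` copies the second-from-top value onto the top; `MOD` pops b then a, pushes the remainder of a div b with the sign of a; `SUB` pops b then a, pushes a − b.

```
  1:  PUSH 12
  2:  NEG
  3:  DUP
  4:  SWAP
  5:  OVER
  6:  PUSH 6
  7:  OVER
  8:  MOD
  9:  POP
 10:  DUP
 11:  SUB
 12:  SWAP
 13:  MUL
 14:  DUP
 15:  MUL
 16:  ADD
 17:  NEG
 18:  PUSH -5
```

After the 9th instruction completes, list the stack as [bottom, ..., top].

PUSH 12 -> [12]
NEG     -> [-12]
DUP     -> [-12, -12]
SWAP    -> [-12, -12]
OVER    -> [-12, -12, -12]
PUSH 6  -> [-12, -12, -12, 6]
OVER    -> [-12, -12, -12, 6, -12]
MOD     -> [-12, -12, -12, 6]
POP     -> [-12, -12, -12]

[-12, -12, -12]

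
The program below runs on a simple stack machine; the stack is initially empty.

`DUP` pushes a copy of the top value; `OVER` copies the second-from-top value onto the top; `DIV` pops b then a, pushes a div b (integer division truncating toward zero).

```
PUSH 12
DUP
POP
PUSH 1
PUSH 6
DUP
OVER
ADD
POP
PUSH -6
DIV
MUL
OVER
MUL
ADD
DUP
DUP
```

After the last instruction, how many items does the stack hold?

PUSH 12  [12]
DUP      [12, 12]
POP      [12]
PUSH 1   [12, 1]
PUSH 6   [12, 1, 6]
DUP      [12, 1, 6, 6]
OVER     [12, 1, 6, 6, 6]
ADD      [12, 1, 6, 12]
POP      [12, 1, 6]
PUSH -6  [12, 1, 6, -6]
DIV      [12, 1, -1]
MUL      [12, -1]
OVER     [12, -1, 12]
MUL      [12, -12]
ADD      [0]
DUP      [0, 0]
DUP      [0, 0, 0]

3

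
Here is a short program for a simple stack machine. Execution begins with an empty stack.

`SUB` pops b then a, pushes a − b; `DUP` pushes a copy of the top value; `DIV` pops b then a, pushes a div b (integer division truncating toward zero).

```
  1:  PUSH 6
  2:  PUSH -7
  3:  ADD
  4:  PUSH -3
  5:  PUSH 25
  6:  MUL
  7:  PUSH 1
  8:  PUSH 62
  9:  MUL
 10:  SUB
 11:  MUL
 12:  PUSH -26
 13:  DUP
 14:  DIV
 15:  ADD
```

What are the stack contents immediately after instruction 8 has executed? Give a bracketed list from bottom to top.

PUSH 6   6
PUSH -7  6 -7
ADD      -1
PUSH -3  -1 -3
PUSH 25  -1 -3 25
MUL      -1 -75
PUSH 1   -1 -75 1
PUSH 62  -1 -75 1 62

[-1, -75, 1, 62]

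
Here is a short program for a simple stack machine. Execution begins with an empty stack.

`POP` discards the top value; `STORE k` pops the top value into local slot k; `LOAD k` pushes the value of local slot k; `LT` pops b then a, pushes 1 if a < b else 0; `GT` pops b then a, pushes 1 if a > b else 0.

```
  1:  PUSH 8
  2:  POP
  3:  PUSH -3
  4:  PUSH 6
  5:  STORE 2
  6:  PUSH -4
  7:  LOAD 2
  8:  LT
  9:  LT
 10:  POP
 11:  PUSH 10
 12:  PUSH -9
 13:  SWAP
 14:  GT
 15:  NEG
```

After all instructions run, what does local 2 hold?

6

PUSH 8  → [8]
POP     → []
PUSH -3 → [-3]
PUSH 6  → [-3, 6]
STORE 2 → [-3]
PUSH -4 → [-3, -4]
LOAD 2  → [-3, -4, 6]
LT      → [-3, 1]
LT      → [1]
POP     → []
PUSH 10 → [10]
PUSH -9 → [10, -9]
SWAP    → [-9, 10]
GT      → [0]
NEG     → [0]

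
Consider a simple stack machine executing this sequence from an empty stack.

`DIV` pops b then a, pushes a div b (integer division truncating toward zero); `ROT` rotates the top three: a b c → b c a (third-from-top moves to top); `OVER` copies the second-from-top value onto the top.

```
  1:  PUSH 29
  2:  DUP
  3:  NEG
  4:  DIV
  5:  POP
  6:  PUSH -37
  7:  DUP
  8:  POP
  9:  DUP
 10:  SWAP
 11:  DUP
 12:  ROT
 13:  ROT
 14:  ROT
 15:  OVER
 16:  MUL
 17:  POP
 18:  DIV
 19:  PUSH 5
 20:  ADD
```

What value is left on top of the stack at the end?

PUSH 29  : [29]
DUP      : [29, 29]
NEG      : [29, -29]
DIV      : [-1]
POP      : []
PUSH -37 : [-37]
DUP      : [-37, -37]
POP      : [-37]
DUP      : [-37, -37]
SWAP     : [-37, -37]
DUP      : [-37, -37, -37]
ROT      : [-37, -37, -37]
ROT      : [-37, -37, -37]
ROT      : [-37, -37, -37]
OVER     : [-37, -37, -37, -37]
MUL      : [-37, -37, 1369]
POP      : [-37, -37]
DIV      : [1]
PUSH 5   : [1, 5]
ADD      : [6]

6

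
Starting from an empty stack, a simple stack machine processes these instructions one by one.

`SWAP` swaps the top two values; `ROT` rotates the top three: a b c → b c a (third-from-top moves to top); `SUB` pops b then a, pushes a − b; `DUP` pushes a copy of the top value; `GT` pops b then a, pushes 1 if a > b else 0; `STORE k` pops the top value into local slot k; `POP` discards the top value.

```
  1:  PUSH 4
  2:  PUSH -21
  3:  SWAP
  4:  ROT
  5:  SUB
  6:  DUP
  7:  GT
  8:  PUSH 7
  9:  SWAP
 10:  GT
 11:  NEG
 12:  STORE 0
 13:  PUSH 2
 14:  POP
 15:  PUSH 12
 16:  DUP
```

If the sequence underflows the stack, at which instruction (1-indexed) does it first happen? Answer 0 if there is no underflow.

4

PUSH 4   : [4]
PUSH -21 : [4, -21]
SWAP     : [-21, 4]
ROT  — needs 3 operands, stack has 2 → underflow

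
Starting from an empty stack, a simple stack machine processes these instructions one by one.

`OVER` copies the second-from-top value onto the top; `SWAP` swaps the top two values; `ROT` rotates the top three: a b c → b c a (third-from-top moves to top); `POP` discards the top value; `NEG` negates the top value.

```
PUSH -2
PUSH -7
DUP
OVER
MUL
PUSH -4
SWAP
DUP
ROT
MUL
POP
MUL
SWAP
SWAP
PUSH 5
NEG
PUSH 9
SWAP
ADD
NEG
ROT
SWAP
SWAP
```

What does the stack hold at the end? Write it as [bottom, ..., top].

[-343, -4, -2]

PUSH -2 -> [-2]
PUSH -7 -> [-2, -7]
DUP     -> [-2, -7, -7]
OVER    -> [-2, -7, -7, -7]
MUL     -> [-2, -7, 49]
PUSH -4 -> [-2, -7, 49, -4]
SWAP    -> [-2, -7, -4, 49]
DUP     -> [-2, -7, -4, 49, 49]
ROT     -> [-2, -7, 49, 49, -4]
MUL     -> [-2, -7, 49, -196]
POP     -> [-2, -7, 49]
MUL     -> [-2, -343]
SWAP    -> [-343, -2]
SWAP    -> [-2, -343]
PUSH 5  -> [-2, -343, 5]
NEG     -> [-2, -343, -5]
PUSH 9  -> [-2, -343, -5, 9]
SWAP    -> [-2, -343, 9, -5]
ADD     -> [-2, -343, 4]
NEG     -> [-2, -343, -4]
ROT     -> [-343, -4, -2]
SWAP    -> [-343, -2, -4]
SWAP    -> [-343, -4, -2]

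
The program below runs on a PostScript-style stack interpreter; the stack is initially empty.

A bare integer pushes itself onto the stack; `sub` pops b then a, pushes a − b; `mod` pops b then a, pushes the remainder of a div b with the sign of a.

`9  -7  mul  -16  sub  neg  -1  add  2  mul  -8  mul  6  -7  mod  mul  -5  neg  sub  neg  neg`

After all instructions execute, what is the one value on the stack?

9   → 9
-7  → 9 -7
mul → -63
-16 → -63 -16
sub → -47
neg → 47
-1  → 47 -1
add → 46
2   → 46 2
mul → 92
-8  → 92 -8
mul → -736
6   → -736 6
-7  → -736 6 -7
mod → -736 6
mul → -4416
-5  → -4416 -5
neg → -4416 5
sub → -4421
neg → 4421
neg → -4421

-4421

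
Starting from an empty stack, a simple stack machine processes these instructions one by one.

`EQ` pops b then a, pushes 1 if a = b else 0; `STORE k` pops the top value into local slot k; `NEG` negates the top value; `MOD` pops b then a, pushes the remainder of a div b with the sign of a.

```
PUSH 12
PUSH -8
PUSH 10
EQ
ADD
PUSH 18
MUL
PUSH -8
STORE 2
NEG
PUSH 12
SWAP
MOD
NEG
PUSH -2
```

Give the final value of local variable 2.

PUSH 12 : 12
PUSH -8 : 12 -8
PUSH 10 : 12 -8 10
EQ      : 12 0
ADD     : 12
PUSH 18 : 12 18
MUL     : 216
PUSH -8 : 216 -8
STORE 2 : 216
NEG     : -216
PUSH 12 : -216 12
SWAP    : 12 -216
MOD     : 12
NEG     : -12
PUSH -2 : -12 -2

-8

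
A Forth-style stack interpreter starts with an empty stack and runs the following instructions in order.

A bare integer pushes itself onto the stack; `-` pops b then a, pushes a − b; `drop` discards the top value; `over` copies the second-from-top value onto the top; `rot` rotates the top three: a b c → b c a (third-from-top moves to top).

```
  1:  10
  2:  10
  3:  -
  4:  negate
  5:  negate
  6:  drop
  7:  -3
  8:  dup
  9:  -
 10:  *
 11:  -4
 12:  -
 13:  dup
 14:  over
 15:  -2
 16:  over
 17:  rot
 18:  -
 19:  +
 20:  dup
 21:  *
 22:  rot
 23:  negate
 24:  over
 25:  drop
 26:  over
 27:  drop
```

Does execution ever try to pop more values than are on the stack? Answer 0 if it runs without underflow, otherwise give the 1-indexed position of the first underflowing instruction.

10     -> 10
10     -> 10 10
-      -> 0
negate -> 0
negate -> 0
drop   -> (empty)
-3     -> -3
dup    -> -3 -3
-      -> 0
*  — needs 2 operands, stack has 1 → underflow

10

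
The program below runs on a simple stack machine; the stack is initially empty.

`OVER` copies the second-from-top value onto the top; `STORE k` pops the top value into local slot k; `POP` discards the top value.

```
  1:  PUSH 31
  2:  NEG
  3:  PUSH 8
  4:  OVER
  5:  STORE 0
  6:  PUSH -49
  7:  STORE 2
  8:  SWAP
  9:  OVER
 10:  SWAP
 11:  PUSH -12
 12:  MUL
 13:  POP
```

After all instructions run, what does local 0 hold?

PUSH 31  -> [31]
NEG      -> [-31]
PUSH 8   -> [-31, 8]
OVER     -> [-31, 8, -31]
STORE 0  -> [-31, 8]
PUSH -49 -> [-31, 8, -49]
STORE 2  -> [-31, 8]
SWAP     -> [8, -31]
OVER     -> [8, -31, 8]
SWAP     -> [8, 8, -31]
PUSH -12 -> [8, 8, -31, -12]
MUL      -> [8, 8, 372]
POP      -> [8, 8]

-31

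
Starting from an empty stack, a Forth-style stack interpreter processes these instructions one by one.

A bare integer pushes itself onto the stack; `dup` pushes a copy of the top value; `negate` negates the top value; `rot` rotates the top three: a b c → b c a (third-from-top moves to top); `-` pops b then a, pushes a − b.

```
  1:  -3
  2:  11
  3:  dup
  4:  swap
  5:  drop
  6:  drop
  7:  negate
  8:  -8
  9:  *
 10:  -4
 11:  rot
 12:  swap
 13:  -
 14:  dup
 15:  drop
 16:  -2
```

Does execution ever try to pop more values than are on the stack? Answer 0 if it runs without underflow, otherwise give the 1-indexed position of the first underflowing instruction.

11

-3     : [-3]
11     : [-3, 11]
dup    : [-3, 11, 11]
swap   : [-3, 11, 11]
drop   : [-3, 11]
drop   : [-3]
negate : [3]
-8     : [3, -8]
*      : [-24]
-4     : [-24, -4]
rot  — needs 3 operands, stack has 2 → underflow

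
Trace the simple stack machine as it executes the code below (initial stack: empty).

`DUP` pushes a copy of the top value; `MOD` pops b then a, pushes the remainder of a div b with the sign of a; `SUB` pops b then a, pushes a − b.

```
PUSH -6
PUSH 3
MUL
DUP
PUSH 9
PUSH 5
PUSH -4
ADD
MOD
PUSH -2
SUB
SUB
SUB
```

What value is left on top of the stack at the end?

2

PUSH -6 → -6
PUSH 3  → -6 3
MUL     → -18
DUP     → -18 -18
PUSH 9  → -18 -18 9
PUSH 5  → -18 -18 9 5
PUSH -4 → -18 -18 9 5 -4
ADD     → -18 -18 9 1
MOD     → -18 -18 0
PUSH -2 → -18 -18 0 -2
SUB     → -18 -18 2
SUB     → -18 -20
SUB     → 2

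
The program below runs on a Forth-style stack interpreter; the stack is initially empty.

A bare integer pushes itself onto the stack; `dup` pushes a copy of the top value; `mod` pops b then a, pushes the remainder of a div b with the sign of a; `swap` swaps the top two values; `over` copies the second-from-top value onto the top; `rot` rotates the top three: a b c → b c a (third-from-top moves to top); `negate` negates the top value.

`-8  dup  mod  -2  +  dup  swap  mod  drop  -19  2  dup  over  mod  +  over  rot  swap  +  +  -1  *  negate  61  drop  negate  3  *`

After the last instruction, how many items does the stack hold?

1

-8     → [-8]
dup    → [-8, -8]
mod    → [0]
-2     → [0, -2]
+      → [-2]
dup    → [-2, -2]
swap   → [-2, -2]
mod    → [0]
drop   → []
-19    → [-19]
2      → [-19, 2]
dup    → [-19, 2, 2]
over   → [-19, 2, 2, 2]
mod    → [-19, 2, 0]
+      → [-19, 2]
over   → [-19, 2, -19]
rot    → [2, -19, -19]
swap   → [2, -19, -19]
+      → [2, -38]
+      → [-36]
-1     → [-36, -1]
*      → [36]
negate → [-36]
61     → [-36, 61]
drop   → [-36]
negate → [36]
3      → [36, 3]
*      → [108]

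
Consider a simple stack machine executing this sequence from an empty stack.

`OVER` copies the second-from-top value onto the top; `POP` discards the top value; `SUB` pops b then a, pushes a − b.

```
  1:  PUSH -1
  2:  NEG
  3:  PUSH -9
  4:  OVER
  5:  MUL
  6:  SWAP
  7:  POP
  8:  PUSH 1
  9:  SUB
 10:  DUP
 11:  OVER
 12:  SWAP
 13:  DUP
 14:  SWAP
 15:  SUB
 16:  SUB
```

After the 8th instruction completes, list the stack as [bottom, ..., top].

[-9, 1]

PUSH -1 → [-1]
NEG     → [1]
PUSH -9 → [1, -9]
OVER    → [1, -9, 1]
MUL     → [1, -9]
SWAP    → [-9, 1]
POP     → [-9]
PUSH 1  → [-9, 1]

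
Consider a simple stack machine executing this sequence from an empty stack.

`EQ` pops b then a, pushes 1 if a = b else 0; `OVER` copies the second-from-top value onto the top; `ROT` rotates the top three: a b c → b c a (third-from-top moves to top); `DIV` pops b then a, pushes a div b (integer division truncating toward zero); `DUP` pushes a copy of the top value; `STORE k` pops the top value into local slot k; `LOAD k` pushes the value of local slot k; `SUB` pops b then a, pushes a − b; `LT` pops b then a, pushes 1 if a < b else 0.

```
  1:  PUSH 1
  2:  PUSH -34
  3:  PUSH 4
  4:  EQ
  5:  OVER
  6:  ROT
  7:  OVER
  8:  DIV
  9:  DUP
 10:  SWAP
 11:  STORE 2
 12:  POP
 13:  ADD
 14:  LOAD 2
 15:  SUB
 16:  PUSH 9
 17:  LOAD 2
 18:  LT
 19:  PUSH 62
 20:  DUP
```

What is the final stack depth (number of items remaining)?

4

PUSH 1   → 1
PUSH -34 → 1 -34
PUSH 4   → 1 -34 4
EQ       → 1 0
OVER     → 1 0 1
ROT      → 0 1 1
OVER     → 0 1 1 1
DIV      → 0 1 1
DUP      → 0 1 1 1
SWAP     → 0 1 1 1
STORE 2  → 0 1 1
POP      → 0 1
ADD      → 1
LOAD 2   → 1 1
SUB      → 0
PUSH 9   → 0 9
LOAD 2   → 0 9 1
LT       → 0 0
PUSH 62  → 0 0 62
DUP      → 0 0 62 62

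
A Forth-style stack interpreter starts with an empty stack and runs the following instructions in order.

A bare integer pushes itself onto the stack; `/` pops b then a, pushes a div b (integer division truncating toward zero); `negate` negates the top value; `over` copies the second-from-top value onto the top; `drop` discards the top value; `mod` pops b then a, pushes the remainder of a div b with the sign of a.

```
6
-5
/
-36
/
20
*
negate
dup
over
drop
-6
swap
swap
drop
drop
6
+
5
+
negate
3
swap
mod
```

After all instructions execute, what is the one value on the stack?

6      -> 6
-5     -> 6 -5
/      -> -1
-36    -> -1 -36
/      -> 0
20     -> 0 20
*      -> 0
negate -> 0
dup    -> 0 0
over   -> 0 0 0
drop   -> 0 0
-6     -> 0 0 -6
swap   -> 0 -6 0
swap   -> 0 0 -6
drop   -> 0 0
drop   -> 0
6      -> 0 6
+      -> 6
5      -> 6 5
+      -> 11
negate -> -11
3      -> -11 3
swap   -> 3 -11
mod    -> 3

3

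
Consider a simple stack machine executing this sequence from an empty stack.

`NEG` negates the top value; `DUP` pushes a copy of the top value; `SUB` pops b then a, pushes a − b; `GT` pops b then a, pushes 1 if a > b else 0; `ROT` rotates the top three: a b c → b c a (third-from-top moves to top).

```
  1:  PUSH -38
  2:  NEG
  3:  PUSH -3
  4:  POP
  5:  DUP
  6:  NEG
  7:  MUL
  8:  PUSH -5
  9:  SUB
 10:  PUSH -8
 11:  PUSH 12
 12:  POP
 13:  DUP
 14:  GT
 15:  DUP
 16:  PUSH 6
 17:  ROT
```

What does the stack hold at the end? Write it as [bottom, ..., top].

PUSH -38 → -38
NEG      → 38
PUSH -3  → 38 -3
POP      → 38
DUP      → 38 38
NEG      → 38 -38
MUL      → -1444
PUSH -5  → -1444 -5
SUB      → -1439
PUSH -8  → -1439 -8
PUSH 12  → -1439 -8 12
POP      → -1439 -8
DUP      → -1439 -8 -8
GT       → -1439 0
DUP      → -1439 0 0
PUSH 6   → -1439 0 0 6
ROT      → -1439 0 6 0

[-1439, 0, 6, 0]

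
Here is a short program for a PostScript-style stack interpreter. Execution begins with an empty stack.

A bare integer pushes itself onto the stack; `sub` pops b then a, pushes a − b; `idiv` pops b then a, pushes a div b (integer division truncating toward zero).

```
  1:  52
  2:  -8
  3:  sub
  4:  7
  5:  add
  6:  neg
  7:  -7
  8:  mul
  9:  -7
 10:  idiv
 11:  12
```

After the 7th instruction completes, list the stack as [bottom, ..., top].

52  : 52
-8  : 52 -8
sub : 60
7   : 60 7
add : 67
neg : -67
-7  : -67 -7

[-67, -7]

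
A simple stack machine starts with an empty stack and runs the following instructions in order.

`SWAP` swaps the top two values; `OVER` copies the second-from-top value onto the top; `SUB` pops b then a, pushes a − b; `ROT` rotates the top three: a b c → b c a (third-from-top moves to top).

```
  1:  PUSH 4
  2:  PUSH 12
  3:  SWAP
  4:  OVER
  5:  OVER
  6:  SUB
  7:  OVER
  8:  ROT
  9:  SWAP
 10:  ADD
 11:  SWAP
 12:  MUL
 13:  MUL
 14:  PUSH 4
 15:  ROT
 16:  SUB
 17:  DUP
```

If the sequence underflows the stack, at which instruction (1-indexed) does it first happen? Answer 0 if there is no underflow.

15

PUSH 4  -> 4
PUSH 12 -> 4 12
SWAP    -> 12 4
OVER    -> 12 4 12
OVER    -> 12 4 12 4
SUB     -> 12 4 8
OVER    -> 12 4 8 4
ROT     -> 12 8 4 4
SWAP    -> 12 8 4 4
ADD     -> 12 8 8
SWAP    -> 12 8 8
MUL     -> 12 64
MUL     -> 768
PUSH 4  -> 768 4
ROT  — needs 3 operands, stack has 2 → underflow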